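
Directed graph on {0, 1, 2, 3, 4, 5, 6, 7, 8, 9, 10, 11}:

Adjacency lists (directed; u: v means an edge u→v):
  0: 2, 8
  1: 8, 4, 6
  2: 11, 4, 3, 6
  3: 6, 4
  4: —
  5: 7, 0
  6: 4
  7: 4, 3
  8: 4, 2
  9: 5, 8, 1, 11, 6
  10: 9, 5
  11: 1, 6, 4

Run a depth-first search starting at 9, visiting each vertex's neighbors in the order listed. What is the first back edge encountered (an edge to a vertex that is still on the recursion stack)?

8→2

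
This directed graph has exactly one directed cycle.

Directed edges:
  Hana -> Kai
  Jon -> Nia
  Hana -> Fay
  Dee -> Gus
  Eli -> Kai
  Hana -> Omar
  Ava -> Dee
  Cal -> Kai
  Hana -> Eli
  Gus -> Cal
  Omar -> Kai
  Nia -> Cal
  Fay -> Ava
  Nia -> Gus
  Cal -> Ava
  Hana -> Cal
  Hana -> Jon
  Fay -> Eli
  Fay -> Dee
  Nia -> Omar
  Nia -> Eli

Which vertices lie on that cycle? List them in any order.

Ava, Cal, Dee, Gus

DFS with gray/black marking from Ava:
Ava gray
  Dee gray
    Gus gray
      Cal gray
        Cal→Ava: Ava is gray → back edge
Back edge closes the cycle Ava → Dee → Gus → Cal → Ava; its vertices are {Ava, Cal, Dee, Gus}.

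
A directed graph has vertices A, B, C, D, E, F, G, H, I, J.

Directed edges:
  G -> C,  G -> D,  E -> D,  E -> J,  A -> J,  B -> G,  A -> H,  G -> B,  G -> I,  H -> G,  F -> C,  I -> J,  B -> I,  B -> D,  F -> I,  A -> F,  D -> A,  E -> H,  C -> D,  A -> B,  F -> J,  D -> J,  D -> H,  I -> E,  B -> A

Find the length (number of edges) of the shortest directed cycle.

2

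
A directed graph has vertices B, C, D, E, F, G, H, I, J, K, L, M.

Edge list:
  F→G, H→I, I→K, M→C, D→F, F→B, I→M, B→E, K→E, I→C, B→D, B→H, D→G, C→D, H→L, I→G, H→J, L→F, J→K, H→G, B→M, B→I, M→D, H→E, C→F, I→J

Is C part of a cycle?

Yes

C is on a cycle iff C can reach itself via ≥1 edge.
C → F → B → I → C — yes.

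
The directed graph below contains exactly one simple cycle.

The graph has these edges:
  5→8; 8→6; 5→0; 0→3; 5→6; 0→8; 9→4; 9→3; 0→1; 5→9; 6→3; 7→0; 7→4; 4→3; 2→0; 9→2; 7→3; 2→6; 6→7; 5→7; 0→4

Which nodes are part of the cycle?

DFS with gray/black marking from 8:
8 gray
  6 gray
    3 gray
    3 black
    7 gray
      0 gray
        0→8: 8 is gray → back edge
Back edge closes the cycle 8 → 6 → 7 → 0 → 8; its vertices are {0, 6, 7, 8}.

0, 6, 7, 8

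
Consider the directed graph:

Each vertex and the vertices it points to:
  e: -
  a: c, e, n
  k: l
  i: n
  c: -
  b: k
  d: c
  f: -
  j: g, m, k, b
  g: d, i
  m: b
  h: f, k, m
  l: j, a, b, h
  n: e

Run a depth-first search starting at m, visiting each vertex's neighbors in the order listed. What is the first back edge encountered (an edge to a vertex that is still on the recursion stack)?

DFS from m (visiting each vertex's neighbors in the order listed); mark gray on enter, black on exit:
m gray
  b gray
    k gray
      l gray
        j gray
          g gray
            d gray
              c gray
              c black
            d black
            i gray
              n gray
                e gray
                e black
              n black
            i black
          g black
          j→m: m is gray → back edge
First back edge: j → m.

j→m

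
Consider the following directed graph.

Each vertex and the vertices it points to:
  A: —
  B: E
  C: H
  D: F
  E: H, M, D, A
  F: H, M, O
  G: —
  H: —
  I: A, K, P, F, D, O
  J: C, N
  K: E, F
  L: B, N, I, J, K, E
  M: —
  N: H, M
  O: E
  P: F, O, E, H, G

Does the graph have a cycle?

DFS with white/gray/black marking, starting from D:
D gray
  F gray
    H gray
    H black
    M gray
    M black
    O gray
      E gray
        E→H: H black — skip
        E→M: M black — skip
        E→D: D is gray → back edge
Back edge found, so a cycle exists: D → F → O → E → D.

Yes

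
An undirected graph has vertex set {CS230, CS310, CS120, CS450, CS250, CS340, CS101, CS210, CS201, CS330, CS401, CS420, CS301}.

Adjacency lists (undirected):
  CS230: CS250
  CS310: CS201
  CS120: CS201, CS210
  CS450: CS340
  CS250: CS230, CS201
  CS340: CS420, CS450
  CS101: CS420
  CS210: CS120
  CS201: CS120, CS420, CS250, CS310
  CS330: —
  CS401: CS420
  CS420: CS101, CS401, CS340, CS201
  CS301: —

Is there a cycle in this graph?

DFS, tracking each vertex's parent; an edge to a visited non-parent vertex closes a cycle.
Start from CS420:
visit CS420 (parent –)
  visit CS101 (parent CS420)
    CS101–CS420: parent, skip
  visit CS401 (parent CS420)
    CS401–CS420: parent, skip
  visit CS340 (parent CS420)
    CS340–CS420: parent, skip
    visit CS450 (parent CS340)
      CS450–CS340: parent, skip
  visit CS201 (parent CS420)
    visit CS120 (parent CS201)
      CS120–CS201: parent, skip
      visit CS210 (parent CS120)
        CS210–CS120: parent, skip
    CS201–CS420: parent, skip
    visit CS250 (parent CS201)
      visit CS230 (parent CS250)
        CS230–CS250: parent, skip
      CS250–CS201: parent, skip
    visit CS310 (parent CS201)
      CS310–CS201: parent, skip
visit CS330 (parent –)
visit CS301 (parent –)
No non-parent visited neighbor found — the graph is a forest.

No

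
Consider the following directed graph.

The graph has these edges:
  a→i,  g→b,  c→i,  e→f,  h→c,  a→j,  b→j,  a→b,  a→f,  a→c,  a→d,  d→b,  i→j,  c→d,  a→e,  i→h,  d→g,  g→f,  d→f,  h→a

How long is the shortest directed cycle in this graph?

3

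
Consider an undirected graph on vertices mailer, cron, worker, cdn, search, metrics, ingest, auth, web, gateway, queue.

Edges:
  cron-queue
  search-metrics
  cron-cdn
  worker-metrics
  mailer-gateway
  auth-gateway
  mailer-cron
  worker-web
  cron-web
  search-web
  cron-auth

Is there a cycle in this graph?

Yes

DFS, tracking each vertex's parent; an edge to a visited non-parent vertex closes a cycle.
Start from mailer:
visit mailer (parent –)
  visit gateway (parent mailer)
    gateway–mailer: parent, skip
    visit auth (parent gateway)
      visit cron (parent auth)
        visit cdn (parent cron)
          cdn–cron: parent, skip
        visit queue (parent cron)
          queue–cron: parent, skip
        cron–mailer: mailer visited and ≠ parent → cycle
Cycle: mailer – gateway – auth – cron – mailer.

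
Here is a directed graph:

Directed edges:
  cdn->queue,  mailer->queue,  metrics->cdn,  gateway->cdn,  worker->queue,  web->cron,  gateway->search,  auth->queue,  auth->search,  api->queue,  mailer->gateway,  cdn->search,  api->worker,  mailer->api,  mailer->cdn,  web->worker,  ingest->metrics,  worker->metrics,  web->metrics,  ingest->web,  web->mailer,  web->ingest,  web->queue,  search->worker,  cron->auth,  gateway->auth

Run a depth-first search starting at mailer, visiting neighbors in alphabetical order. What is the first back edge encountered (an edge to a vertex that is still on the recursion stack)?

search->worker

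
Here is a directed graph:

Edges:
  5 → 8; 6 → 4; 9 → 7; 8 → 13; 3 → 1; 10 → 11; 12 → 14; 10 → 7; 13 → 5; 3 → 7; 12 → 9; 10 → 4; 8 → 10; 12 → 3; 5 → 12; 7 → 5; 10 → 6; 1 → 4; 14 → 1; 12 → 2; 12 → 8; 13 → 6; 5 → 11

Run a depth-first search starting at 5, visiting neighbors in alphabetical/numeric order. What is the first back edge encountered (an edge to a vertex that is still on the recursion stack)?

7->5

DFS from 5 (visiting neighbors in alphabetical/numeric order); mark gray on enter, black on exit:
5 gray
  8 gray
    10 gray
      4 gray
      4 black
      6 gray
        6→4: 4 black — skip
      6 black
      7 gray
        7→5: 5 is gray → back edge
First back edge: 7 → 5.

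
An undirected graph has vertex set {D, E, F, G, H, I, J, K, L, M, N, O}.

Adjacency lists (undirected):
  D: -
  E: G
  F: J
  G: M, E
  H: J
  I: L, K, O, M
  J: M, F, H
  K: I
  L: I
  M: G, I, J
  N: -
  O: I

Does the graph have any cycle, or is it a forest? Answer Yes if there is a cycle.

No

DFS, tracking each vertex's parent; an edge to a visited non-parent vertex closes a cycle.
Start from H:
visit H (parent –)
  visit J (parent H)
    visit M (parent J)
      visit G (parent M)
        G–M: parent, skip
        visit E (parent G)
          E–G: parent, skip
      visit I (parent M)
        visit L (parent I)
          L–I: parent, skip
        visit K (parent I)
          K–I: parent, skip
        visit O (parent I)
          O–I: parent, skip
        I–M: parent, skip
      M–J: parent, skip
    visit F (parent J)
      F–J: parent, skip
    J–H: parent, skip
visit D (parent –)
visit N (parent –)
No non-parent visited neighbor found — the graph is a forest.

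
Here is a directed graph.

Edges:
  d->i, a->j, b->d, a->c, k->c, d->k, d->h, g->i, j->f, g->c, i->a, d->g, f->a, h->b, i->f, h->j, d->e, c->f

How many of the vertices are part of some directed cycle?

7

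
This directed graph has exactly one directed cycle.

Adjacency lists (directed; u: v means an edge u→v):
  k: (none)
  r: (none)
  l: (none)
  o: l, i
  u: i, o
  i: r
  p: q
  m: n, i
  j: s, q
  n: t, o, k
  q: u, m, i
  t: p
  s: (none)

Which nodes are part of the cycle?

m, n, p, q, t

DFS with gray/black marking from q:
q gray
  u gray
    i gray
      r gray
      r black
    i black
    o gray
      l gray
      l black
      o→i: i black — skip
    o black
  u black
  m gray
    n gray
      t gray
        p gray
          p→q: q is gray → back edge
Back edge closes the cycle q → m → n → t → p → q; its vertices are {m, n, p, q, t}.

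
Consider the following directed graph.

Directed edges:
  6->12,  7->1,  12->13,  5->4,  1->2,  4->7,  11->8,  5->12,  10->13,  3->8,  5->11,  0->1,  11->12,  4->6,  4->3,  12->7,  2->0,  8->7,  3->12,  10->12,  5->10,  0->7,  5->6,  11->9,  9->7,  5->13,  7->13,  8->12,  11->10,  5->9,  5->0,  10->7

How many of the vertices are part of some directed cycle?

4

A vertex is on a directed cycle iff it belongs to a strongly connected component of size ≥ 2 (or has a self-loop).
The vertices on cycles are {0, 1, 2, 7} — 4 in total.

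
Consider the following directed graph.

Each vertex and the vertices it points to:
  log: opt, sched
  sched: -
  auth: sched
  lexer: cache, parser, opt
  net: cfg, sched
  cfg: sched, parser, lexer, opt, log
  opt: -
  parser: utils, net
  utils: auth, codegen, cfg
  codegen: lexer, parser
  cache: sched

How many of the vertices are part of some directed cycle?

6

A vertex is on a directed cycle iff it belongs to a strongly connected component of size ≥ 2 (or has a self-loop).
The vertices on cycles are {cfg, net, lexer, utils, parser, codegen} — 6 in total.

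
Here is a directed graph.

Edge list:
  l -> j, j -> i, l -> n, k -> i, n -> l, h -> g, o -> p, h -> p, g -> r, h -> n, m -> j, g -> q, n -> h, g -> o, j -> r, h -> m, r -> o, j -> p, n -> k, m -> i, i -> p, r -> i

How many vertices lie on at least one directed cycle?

3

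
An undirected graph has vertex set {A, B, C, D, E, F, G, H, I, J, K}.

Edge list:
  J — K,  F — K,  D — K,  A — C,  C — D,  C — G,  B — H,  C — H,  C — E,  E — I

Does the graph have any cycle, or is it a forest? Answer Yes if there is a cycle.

DFS, tracking each vertex's parent; an edge to a visited non-parent vertex closes a cycle.
Start from B:
visit B (parent –)
  visit H (parent B)
    H–B: parent, skip
    visit C (parent H)
      visit D (parent C)
        D–C: parent, skip
        visit K (parent D)
          visit J (parent K)
            J–K: parent, skip
          visit F (parent K)
            F–K: parent, skip
          K–D: parent, skip
      visit A (parent C)
        A–C: parent, skip
      visit G (parent C)
        G–C: parent, skip
      visit E (parent C)
        E–C: parent, skip
        visit I (parent E)
          I–E: parent, skip
      C–H: parent, skip
No non-parent visited neighbor found — the graph is a forest.

No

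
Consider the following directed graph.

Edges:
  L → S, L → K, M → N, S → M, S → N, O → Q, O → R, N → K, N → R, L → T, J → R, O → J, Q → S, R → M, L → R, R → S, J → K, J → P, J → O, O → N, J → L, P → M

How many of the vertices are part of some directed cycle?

A vertex is on a directed cycle iff it belongs to a strongly connected component of size ≥ 2 (or has a self-loop).
The vertices on cycles are {J, M, N, O, R, S} — 6 in total.

6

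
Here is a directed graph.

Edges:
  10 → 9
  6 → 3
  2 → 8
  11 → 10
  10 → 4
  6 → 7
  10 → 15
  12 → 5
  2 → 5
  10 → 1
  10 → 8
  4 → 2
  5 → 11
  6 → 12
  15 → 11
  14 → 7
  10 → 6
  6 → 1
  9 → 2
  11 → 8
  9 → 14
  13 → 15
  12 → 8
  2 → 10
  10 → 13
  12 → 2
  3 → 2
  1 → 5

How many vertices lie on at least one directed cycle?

12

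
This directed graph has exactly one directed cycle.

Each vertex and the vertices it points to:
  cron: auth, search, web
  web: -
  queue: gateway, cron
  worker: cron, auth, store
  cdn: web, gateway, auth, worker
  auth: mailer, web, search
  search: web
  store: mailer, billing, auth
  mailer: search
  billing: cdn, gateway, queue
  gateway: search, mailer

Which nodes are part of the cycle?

DFS with gray/black marking from billing:
billing gray
  cdn gray
    web gray
    web black
    gateway gray
      search gray
        search→web: web black — skip
      search black
      mailer gray
        mailer→search: search black — skip
      mailer black
    gateway black
    auth gray
      auth→mailer: mailer black — skip
      auth→web: web black — skip
      auth→search: search black — skip
    auth black
    worker gray
      cron gray
        cron→auth: auth black — skip
        cron→search: search black — skip
        cron→web: web black — skip
      cron black
      worker→auth: auth black — skip
      store gray
        store→mailer: mailer black — skip
        store→billing: billing is gray → back edge
Back edge closes the cycle billing → cdn → worker → store → billing; its vertices are {cdn, store, worker, billing}.

cdn, store, worker, billing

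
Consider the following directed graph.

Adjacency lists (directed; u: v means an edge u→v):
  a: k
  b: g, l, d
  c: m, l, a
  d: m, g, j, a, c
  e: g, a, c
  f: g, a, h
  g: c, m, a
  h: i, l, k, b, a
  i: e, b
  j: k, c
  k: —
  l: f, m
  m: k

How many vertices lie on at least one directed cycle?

10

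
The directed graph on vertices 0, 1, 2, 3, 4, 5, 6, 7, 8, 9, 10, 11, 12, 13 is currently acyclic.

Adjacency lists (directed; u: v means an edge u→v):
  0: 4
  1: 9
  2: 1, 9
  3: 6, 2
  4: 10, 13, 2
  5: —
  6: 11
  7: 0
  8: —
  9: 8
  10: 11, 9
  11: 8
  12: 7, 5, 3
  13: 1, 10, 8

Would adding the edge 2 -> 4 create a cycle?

Adding 2→4 creates a cycle iff 4 can already reach 2.
Path from 4: 4 → 2.
So 4 → … → 2 → 4 is a cycle.

Yes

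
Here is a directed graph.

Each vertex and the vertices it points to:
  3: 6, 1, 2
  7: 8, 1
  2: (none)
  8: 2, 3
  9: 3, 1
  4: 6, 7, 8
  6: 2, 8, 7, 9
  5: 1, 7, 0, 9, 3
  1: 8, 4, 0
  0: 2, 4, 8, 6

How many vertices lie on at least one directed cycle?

A vertex is on a directed cycle iff it belongs to a strongly connected component of size ≥ 2 (or has a self-loop).
The vertices on cycles are {0, 1, 3, 4, 6, 7, 8, 9} — 8 in total.

8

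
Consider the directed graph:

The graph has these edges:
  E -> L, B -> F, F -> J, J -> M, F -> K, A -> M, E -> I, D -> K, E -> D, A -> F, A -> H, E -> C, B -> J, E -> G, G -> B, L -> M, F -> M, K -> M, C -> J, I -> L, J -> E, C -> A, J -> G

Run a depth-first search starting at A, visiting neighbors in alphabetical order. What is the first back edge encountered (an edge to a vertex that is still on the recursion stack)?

DFS from A (visiting neighbors in alphabetical order); mark gray on enter, black on exit:
A gray
  F gray
    J gray
      E gray
        C gray
          C→A: A is gray → back edge
First back edge: C → A.

C->A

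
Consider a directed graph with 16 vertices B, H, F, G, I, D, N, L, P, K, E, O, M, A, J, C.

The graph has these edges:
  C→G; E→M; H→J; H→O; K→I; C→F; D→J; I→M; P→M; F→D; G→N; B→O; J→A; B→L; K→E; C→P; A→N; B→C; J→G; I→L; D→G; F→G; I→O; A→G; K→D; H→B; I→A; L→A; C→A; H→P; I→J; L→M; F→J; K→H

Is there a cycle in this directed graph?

No

DFS with white/gray/black marking, starting from I:
I gray
  M gray
  M black
  J gray
    A gray
      N gray
      N black
      G gray
        G→N: N black — skip
      G black
    A black
    J→G: G black — skip
  J black
  L gray
    L→A: A black — skip
    L→M: M black — skip
  L black
  O gray
  O black
  I→A: A black — skip
I black
B gray
  C gray
    C→G: G black — skip
    F gray
      D gray
        D→G: G black — skip
        D→J: J black — skip
      D black
      F→G: G black — skip
      F→J: J black — skip
    F black
    C→A: A black — skip
    P gray
      P→M: M black — skip
    P black
  C black
  B→O: O black — skip
  B→L: L black — skip
B black
H gray
  H→O: O black — skip
  H→P: P black — skip
  H→J: J black — skip
  H→B: B black — skip
H black
K gray
  K→D: D black — skip
  E gray
    E→M: M black — skip
  E black
  K→H: H black — skip
  K→I: I black — skip
K black
Every edge goes to a white or black vertex — no back edge, so the graph is acyclic.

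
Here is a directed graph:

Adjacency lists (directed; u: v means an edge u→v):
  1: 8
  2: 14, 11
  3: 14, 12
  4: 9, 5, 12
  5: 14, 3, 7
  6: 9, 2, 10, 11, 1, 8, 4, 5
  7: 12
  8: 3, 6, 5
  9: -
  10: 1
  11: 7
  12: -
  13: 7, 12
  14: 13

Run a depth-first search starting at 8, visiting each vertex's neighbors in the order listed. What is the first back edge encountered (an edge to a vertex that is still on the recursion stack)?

DFS from 8 (visiting each vertex's neighbors in the order listed); mark gray on enter, black on exit:
8 gray
  3 gray
    14 gray
      13 gray
        7 gray
          12 gray
          12 black
        7 black
        13→12: 12 black — skip
      13 black
    14 black
    3→12: 12 black — skip
  3 black
  6 gray
    9 gray
    9 black
    2 gray
      2→14: 14 black — skip
      11 gray
        11→7: 7 black — skip
      11 black
    2 black
    10 gray
      1 gray
        1→8: 8 is gray → back edge
First back edge: 1 → 8.

1→8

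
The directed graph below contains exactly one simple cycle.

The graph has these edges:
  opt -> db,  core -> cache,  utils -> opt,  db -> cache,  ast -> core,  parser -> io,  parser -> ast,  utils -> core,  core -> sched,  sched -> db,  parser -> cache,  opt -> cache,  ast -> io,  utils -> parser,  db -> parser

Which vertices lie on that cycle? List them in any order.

DFS with gray/black marking from core:
core gray
  sched gray
    db gray
      parser gray
        io gray
        io black
        ast gray
          ast→io: io black — skip
          ast→core: core is gray → back edge
Back edge closes the cycle core → sched → db → parser → ast → core; its vertices are {db, ast, core, sched, parser}.

db, ast, core, sched, parser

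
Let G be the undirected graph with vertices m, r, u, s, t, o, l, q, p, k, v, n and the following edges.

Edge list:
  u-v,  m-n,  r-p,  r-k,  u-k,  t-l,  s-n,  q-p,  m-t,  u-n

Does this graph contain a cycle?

DFS, tracking each vertex's parent; an edge to a visited non-parent vertex closes a cycle.
Start from m:
visit m (parent –)
  visit t (parent m)
    visit l (parent t)
      l–t: parent, skip
    t–m: parent, skip
  visit n (parent m)
    visit u (parent n)
      u–n: parent, skip
      visit k (parent u)
        visit r (parent k)
          r–k: parent, skip
          visit p (parent r)
            p–r: parent, skip
            visit q (parent p)
              q–p: parent, skip
        k–u: parent, skip
      visit v (parent u)
        v–u: parent, skip
    visit s (parent n)
      s–n: parent, skip
    n–m: parent, skip
visit o (parent –)
No non-parent visited neighbor found — the graph is a forest.

No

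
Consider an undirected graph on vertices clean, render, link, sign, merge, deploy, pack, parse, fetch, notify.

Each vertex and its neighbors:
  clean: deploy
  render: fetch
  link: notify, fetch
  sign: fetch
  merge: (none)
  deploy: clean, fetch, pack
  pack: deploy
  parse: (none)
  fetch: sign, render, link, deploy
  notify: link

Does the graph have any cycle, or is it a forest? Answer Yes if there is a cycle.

No

DFS, tracking each vertex's parent; an edge to a visited non-parent vertex closes a cycle.
Start from deploy:
visit deploy (parent –)
  visit clean (parent deploy)
    clean–deploy: parent, skip
  visit fetch (parent deploy)
    visit sign (parent fetch)
      sign–fetch: parent, skip
    visit render (parent fetch)
      render–fetch: parent, skip
    visit link (parent fetch)
      visit notify (parent link)
        notify–link: parent, skip
      link–fetch: parent, skip
    fetch–deploy: parent, skip
  visit pack (parent deploy)
    pack–deploy: parent, skip
visit merge (parent –)
visit parse (parent –)
No non-parent visited neighbor found — the graph is a forest.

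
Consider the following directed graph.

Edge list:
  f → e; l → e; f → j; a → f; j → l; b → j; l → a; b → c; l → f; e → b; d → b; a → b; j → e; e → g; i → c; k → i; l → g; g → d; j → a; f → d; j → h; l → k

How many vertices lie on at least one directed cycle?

A vertex is on a directed cycle iff it belongs to a strongly connected component of size ≥ 2 (or has a self-loop).
The vertices on cycles are {a, b, d, e, f, g, j, l} — 8 in total.

8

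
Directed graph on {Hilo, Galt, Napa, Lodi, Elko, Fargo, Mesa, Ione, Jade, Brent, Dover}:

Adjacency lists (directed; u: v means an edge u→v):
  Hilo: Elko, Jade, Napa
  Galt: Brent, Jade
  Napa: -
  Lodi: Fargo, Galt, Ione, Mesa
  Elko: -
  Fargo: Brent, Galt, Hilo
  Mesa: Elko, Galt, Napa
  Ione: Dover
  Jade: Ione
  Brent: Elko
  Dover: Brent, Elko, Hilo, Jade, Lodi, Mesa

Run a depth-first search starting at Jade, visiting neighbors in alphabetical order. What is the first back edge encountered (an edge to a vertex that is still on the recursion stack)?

Hilo->Jade

DFS from Jade (visiting neighbors in alphabetical order); mark gray on enter, black on exit:
Jade gray
  Ione gray
    Dover gray
      Brent gray
        Elko gray
        Elko black
      Brent black
      Dover→Elko: Elko black — skip
      Hilo gray
        Hilo→Elko: Elko black — skip
        Hilo→Jade: Jade is gray → back edge
First back edge: Hilo → Jade.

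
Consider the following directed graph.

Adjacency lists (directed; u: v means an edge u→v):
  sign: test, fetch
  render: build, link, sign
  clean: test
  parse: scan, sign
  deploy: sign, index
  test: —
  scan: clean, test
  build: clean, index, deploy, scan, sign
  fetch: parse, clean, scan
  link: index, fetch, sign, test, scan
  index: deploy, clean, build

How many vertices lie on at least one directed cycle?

6

A vertex is on a directed cycle iff it belongs to a strongly connected component of size ≥ 2 (or has a self-loop).
The vertices on cycles are {sign, build, fetch, index, parse, deploy} — 6 in total.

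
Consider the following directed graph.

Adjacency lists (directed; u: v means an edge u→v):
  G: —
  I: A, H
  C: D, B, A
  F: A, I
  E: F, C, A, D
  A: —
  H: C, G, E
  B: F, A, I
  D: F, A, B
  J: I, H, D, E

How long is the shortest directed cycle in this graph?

For each vertex v, BFS finds the shortest path from v back to v.
The shortest such closed walk is E → F → I → H → E, length 4.

4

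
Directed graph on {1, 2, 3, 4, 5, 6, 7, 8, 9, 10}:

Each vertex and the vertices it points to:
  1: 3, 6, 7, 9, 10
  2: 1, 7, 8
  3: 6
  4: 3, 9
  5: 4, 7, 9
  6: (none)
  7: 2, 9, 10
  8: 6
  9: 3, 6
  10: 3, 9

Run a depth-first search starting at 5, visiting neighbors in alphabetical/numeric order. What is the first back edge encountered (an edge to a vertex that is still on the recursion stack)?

1->7

DFS from 5 (visiting neighbors in alphabetical/numeric order); mark gray on enter, black on exit:
5 gray
  4 gray
    3 gray
      6 gray
      6 black
    3 black
    9 gray
      9→3: 3 black — skip
      9→6: 6 black — skip
    9 black
  4 black
  7 gray
    2 gray
      1 gray
        1→3: 3 black — skip
        1→6: 6 black — skip
        1→7: 7 is gray → back edge
First back edge: 1 → 7.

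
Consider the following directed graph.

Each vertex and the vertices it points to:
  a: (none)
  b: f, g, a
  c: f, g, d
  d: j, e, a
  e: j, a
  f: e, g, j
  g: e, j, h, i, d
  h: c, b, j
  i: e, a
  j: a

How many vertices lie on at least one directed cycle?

5

A vertex is on a directed cycle iff it belongs to a strongly connected component of size ≥ 2 (or has a self-loop).
The vertices on cycles are {b, c, f, g, h} — 5 in total.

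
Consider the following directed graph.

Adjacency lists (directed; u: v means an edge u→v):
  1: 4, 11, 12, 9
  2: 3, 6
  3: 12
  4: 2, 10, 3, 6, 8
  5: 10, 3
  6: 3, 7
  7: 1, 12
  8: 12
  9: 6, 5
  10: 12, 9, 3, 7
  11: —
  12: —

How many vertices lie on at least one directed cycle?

8

A vertex is on a directed cycle iff it belongs to a strongly connected component of size ≥ 2 (or has a self-loop).
The vertices on cycles are {1, 2, 4, 5, 6, 7, 9, 10} — 8 in total.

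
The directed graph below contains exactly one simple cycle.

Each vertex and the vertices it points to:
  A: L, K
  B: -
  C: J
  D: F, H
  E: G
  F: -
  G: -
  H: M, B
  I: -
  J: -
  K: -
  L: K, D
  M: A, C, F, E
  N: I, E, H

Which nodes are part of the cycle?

DFS with gray/black marking from H:
H gray
  M gray
    A gray
      L gray
        K gray
        K black
        D gray
          F gray
          F black
          D→H: H is gray → back edge
Back edge closes the cycle H → M → A → L → D → H; its vertices are {A, D, H, L, M}.

A, D, H, L, M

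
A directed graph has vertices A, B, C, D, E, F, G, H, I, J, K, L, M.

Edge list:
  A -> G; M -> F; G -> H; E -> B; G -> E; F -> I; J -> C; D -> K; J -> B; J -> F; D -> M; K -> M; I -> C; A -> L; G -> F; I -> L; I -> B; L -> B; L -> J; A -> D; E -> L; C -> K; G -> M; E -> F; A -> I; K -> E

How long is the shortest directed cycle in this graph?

4

For each vertex v, BFS finds the shortest path from v back to v.
The shortest such closed walk is I → L → J → F → I, length 4.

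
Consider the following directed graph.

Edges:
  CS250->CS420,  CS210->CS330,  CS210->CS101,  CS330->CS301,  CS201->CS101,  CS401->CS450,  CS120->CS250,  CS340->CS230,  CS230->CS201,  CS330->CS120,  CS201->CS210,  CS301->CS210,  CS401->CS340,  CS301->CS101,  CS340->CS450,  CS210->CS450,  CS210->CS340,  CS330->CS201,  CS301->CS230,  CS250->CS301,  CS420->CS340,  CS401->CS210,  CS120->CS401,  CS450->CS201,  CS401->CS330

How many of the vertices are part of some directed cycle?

A vertex is on a directed cycle iff it belongs to a strongly connected component of size ≥ 2 (or has a self-loop).
The vertices on cycles are {CS120, CS201, CS210, CS230, CS250, CS301, CS330, CS340, CS401, CS420, CS450} — 11 in total.

11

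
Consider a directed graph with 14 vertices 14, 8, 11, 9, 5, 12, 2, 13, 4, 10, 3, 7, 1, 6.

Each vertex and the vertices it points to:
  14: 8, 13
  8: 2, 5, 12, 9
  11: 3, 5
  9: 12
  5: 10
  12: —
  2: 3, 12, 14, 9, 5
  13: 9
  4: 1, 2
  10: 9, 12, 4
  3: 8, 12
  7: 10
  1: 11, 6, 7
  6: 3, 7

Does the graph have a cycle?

Yes

DFS with white/gray/black marking, starting from 9:
9 gray
  12 gray
  12 black
9 black
14 gray
  8 gray
    2 gray
      3 gray
        3→8: 8 is gray → back edge
Back edge found, so a cycle exists: 8 → 2 → 3 → 8.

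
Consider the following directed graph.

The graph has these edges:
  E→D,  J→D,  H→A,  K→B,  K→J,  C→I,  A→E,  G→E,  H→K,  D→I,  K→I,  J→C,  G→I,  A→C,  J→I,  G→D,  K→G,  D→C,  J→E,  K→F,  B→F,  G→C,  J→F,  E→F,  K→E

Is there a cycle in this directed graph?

No

DFS with white/gray/black marking, starting from B:
B gray
  F gray
  F black
B black
A gray
  C gray
    I gray
    I black
  C black
  E gray
    D gray
      D→C: C black — skip
      D→I: I black — skip
    D black
    E→F: F black — skip
  E black
A black
G gray
  G→C: C black — skip
  G→E: E black — skip
  G→I: I black — skip
  G→D: D black — skip
G black
H gray
  K gray
    J gray
      J→I: I black — skip
      J→D: D black — skip
      J→E: E black — skip
      J→C: C black — skip
      J→F: F black — skip
    J black
    K→B: B black — skip
    K→F: F black — skip
    K→I: I black — skip
    K→G: G black — skip
    K→E: E black — skip
  K black
  H→A: A black — skip
H black
Every edge goes to a white or black vertex — no back edge, so the graph is acyclic.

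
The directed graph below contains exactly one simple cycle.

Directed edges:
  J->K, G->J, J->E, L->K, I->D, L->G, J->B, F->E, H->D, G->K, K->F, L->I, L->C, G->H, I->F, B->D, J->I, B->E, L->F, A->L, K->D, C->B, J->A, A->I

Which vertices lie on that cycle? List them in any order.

A, G, J, L

DFS with gray/black marking from L:
L gray
  G gray
    J gray
      I gray
        D gray
        D black
        F gray
          E gray
          E black
        F black
      I black
      A gray
        A→I: I black — skip
        A→L: L is gray → back edge
Back edge closes the cycle L → G → J → A → L; its vertices are {A, G, J, L}.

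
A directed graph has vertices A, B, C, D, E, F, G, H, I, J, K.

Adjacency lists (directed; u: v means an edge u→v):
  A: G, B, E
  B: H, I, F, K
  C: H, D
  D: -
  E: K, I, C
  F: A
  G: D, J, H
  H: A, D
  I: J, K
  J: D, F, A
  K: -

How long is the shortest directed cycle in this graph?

For each vertex v, BFS finds the shortest path from v back to v.
The shortest such closed walk is A → G → H → A, length 3.

3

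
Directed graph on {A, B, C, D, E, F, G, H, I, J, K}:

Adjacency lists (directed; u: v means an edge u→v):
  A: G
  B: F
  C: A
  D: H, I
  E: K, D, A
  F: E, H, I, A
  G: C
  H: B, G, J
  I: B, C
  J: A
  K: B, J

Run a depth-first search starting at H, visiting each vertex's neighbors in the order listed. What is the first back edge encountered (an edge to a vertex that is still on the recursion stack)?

K->B

DFS from H (visiting each vertex's neighbors in the order listed); mark gray on enter, black on exit:
H gray
  B gray
    F gray
      E gray
        K gray
          K→B: B is gray → back edge
First back edge: K → B.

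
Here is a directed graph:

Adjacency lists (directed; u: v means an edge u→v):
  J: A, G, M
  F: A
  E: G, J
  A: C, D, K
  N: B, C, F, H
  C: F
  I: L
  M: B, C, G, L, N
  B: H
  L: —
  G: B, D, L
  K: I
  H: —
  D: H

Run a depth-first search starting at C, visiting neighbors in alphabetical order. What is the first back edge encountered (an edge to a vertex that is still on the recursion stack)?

A→C

DFS from C (visiting neighbors in alphabetical order); mark gray on enter, black on exit:
C gray
  F gray
    A gray
      A→C: C is gray → back edge
First back edge: A → C.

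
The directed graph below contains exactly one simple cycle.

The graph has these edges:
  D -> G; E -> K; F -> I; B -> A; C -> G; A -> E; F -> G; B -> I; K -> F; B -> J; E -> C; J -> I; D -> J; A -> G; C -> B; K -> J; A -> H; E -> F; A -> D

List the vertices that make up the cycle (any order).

A, B, C, E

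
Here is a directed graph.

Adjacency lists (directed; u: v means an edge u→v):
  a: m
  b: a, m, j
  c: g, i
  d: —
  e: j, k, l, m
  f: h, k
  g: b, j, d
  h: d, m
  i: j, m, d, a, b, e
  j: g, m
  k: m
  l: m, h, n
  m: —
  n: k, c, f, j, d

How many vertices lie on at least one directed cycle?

8

A vertex is on a directed cycle iff it belongs to a strongly connected component of size ≥ 2 (or has a self-loop).
The vertices on cycles are {b, c, e, g, i, j, l, n} — 8 in total.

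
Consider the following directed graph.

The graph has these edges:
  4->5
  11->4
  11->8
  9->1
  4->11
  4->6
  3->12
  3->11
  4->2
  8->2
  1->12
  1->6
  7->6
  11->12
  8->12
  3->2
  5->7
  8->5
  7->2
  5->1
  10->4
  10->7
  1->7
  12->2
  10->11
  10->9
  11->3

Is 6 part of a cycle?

6 lies on a cycle iff there is a path from 6 back to itself.
Exploring from 6, it never reaches itself; equivalently, its strongly connected component is a singleton.

No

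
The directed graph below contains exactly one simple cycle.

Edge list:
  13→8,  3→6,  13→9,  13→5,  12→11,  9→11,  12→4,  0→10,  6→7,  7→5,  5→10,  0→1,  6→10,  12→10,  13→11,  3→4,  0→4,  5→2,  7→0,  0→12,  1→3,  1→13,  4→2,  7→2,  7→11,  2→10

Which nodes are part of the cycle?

0, 1, 3, 6, 7

DFS with gray/black marking from 1:
1 gray
  13 gray
    5 gray
      10 gray
      10 black
      2 gray
        2→10: 10 black — skip
      2 black
    5 black
    11 gray
    11 black
    9 gray
      9→11: 11 black — skip
    9 black
    8 gray
    8 black
  13 black
  3 gray
    4 gray
      4→2: 2 black — skip
    4 black
    6 gray
      7 gray
        7→2: 2 black — skip
        7→11: 11 black — skip
        0 gray
          0→10: 10 black — skip
          0→4: 4 black — skip
          12 gray
            12→10: 10 black — skip
            12→4: 4 black — skip
            12→11: 11 black — skip
          12 black
          0→1: 1 is gray → back edge
Back edge closes the cycle 1 → 3 → 6 → 7 → 0 → 1; its vertices are {0, 1, 3, 6, 7}.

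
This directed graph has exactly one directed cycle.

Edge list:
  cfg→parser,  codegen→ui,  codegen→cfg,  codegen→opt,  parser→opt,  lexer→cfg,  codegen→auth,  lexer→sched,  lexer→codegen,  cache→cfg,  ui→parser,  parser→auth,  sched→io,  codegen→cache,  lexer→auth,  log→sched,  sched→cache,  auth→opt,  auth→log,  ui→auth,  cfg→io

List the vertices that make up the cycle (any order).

cfg, log, auth, cache, sched, parser

DFS with gray/black marking from cache:
cache gray
  cfg gray
    parser gray
      opt gray
      opt black
      auth gray
        auth→opt: opt black — skip
        log gray
          sched gray
            io gray
            io black
            sched→cache: cache is gray → back edge
Back edge closes the cycle cache → cfg → parser → auth → log → sched → cache; its vertices are {cfg, log, auth, cache, sched, parser}.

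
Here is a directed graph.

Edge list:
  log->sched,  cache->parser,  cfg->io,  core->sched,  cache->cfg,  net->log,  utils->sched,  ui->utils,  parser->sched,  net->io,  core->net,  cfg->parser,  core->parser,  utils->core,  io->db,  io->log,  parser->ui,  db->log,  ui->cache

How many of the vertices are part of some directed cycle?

A vertex is on a directed cycle iff it belongs to a strongly connected component of size ≥ 2 (or has a self-loop).
The vertices on cycles are {ui, cfg, core, cache, utils, parser} — 6 in total.

6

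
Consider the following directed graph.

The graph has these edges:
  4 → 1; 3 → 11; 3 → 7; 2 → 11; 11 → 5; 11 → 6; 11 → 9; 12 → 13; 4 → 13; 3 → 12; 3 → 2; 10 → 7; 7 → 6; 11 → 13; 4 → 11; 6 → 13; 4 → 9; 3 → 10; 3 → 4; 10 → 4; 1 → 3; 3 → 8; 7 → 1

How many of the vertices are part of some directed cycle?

5

A vertex is on a directed cycle iff it belongs to a strongly connected component of size ≥ 2 (or has a self-loop).
The vertices on cycles are {1, 3, 4, 7, 10} — 5 in total.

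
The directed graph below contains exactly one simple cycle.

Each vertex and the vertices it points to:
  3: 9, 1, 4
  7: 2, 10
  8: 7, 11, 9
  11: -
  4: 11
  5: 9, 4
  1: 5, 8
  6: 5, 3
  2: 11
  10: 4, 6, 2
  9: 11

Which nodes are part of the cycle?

1, 3, 6, 7, 8, 10

DFS with gray/black marking from 1:
1 gray
  5 gray
    9 gray
      11 gray
      11 black
    9 black
    4 gray
      4→11: 11 black — skip
    4 black
  5 black
  8 gray
    7 gray
      2 gray
        2→11: 11 black — skip
      2 black
      10 gray
        10→4: 4 black — skip
        6 gray
          6→5: 5 black — skip
          3 gray
            3→9: 9 black — skip
            3→1: 1 is gray → back edge
Back edge closes the cycle 1 → 8 → 7 → 10 → 6 → 3 → 1; its vertices are {1, 3, 6, 7, 8, 10}.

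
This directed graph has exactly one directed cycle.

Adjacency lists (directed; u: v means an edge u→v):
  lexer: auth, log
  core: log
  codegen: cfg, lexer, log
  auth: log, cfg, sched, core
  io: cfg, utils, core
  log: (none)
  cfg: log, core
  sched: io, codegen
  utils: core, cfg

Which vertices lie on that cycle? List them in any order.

DFS with gray/black marking from sched:
sched gray
  io gray
    cfg gray
      log gray
      log black
      core gray
        core→log: log black — skip
      core black
    cfg black
    utils gray
      utils→core: core black — skip
      utils→cfg: cfg black — skip
    utils black
    io→core: core black — skip
  io black
  codegen gray
    codegen→cfg: cfg black — skip
    lexer gray
      auth gray
        auth→log: log black — skip
        auth→cfg: cfg black — skip
        auth→sched: sched is gray → back edge
Back edge closes the cycle sched → codegen → lexer → auth → sched; its vertices are {auth, lexer, sched, codegen}.

auth, lexer, sched, codegen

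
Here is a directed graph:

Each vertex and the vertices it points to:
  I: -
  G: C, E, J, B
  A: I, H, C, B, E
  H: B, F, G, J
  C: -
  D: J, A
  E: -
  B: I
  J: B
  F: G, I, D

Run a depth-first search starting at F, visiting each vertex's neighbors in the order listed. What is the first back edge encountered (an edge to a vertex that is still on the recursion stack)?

H->F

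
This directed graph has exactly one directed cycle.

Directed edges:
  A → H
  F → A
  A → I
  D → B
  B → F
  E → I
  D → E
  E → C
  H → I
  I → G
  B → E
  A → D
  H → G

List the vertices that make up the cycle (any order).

A, B, D, F

DFS with gray/black marking from B:
B gray
  F gray
    A gray
      D gray
        D→B: B is gray → back edge
Back edge closes the cycle B → F → A → D → B; its vertices are {A, B, D, F}.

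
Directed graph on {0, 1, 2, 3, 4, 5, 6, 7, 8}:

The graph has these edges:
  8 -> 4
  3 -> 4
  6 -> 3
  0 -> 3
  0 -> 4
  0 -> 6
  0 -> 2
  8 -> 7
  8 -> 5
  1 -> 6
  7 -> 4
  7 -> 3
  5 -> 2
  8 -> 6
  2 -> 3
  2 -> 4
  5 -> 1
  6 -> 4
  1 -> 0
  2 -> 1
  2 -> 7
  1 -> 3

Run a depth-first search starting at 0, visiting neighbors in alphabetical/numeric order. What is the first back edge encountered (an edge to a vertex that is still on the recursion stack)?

1→0

DFS from 0 (visiting neighbors in alphabetical/numeric order); mark gray on enter, black on exit:
0 gray
  2 gray
    1 gray
      1→0: 0 is gray → back edge
First back edge: 1 → 0.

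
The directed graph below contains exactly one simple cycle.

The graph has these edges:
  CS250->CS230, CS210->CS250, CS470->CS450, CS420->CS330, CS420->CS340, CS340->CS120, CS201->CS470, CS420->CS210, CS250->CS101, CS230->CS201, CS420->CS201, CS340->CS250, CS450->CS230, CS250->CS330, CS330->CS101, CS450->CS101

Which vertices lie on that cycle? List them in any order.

CS201, CS230, CS450, CS470

DFS with gray/black marking from CS230:
CS230 gray
  CS201 gray
    CS470 gray
      CS450 gray
        CS101 gray
        CS101 black
        CS450→CS230: CS230 is gray → back edge
Back edge closes the cycle CS230 → CS201 → CS470 → CS450 → CS230; its vertices are {CS201, CS230, CS450, CS470}.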